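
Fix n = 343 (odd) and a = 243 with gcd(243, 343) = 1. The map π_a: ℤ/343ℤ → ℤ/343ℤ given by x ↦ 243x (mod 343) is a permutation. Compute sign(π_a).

Orbit of 337 under x↦243x: [337, 257, 25, 244, 296, 241, 253]… (length divides ord_343(243)).
Cycle lengths of π_243 on ℤ/343ℤ: [294, 42, 6, 1]; 4 cycles in total.
sign(π) = (−1)^{n − #cycles} = (−1)^{343−4} = (−1)^339 = -1.

-1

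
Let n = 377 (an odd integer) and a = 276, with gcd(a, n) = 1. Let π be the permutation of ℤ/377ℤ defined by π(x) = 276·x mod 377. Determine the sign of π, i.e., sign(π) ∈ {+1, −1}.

Trace 22: π^k(22) = [22, 40, 107, 126, 92, 133, 139] for k=0..6.
π_276 has 10 disjoint cycles with lengths [84, 84, 84, 84, 28, 3, 3, 3, 3, 1] on {0,…,376}.
sign(π) = (−1)^{n − #cycles} = (−1)^{377−10} = (−1)^367 = -1.

-1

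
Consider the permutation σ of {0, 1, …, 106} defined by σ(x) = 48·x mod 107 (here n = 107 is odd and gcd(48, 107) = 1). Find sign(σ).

+1

Start at x=44: 44 → 79 → 47 → 9 → 4 → 85 → 14 → … (one orbit).
3 cycles of lengths [53, 53, 1].
3 cycles on 107: each ℓ→(−1)^(ℓ−1), product (−1)^104 = +1.
The Jacobi symbol (48|107) = +1 (Zolotarev) agrees.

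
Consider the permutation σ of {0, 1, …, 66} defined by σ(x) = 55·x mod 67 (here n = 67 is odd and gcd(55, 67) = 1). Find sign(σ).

Trace 36: π^k(36) = [36, 37, 25, 35, 49, 15, 21] for k=0..6.
π_55 has 3 disjoint cycles with lengths [33, 33, 1] on {0,…,66}.
n − c = 67 − 3 = 64; sign = (−1)^64 = +1.
The Jacobi symbol (55|67) = +1 (Zolotarev) agrees.

+1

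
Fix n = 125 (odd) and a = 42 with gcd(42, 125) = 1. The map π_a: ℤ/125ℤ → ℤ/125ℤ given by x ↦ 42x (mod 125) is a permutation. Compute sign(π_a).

Start at x=46: 46 → 57 → 19 → 48 → 16 → 47 → 99 → … (one orbit).
4 cycles of lengths [100, 20, 4, 1].
125 − 4 = 121 transpositions; sign(π) = (−1)^121 = -1.

-1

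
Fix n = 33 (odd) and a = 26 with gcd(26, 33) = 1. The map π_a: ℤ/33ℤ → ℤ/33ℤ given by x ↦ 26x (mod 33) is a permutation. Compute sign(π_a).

-1

Trace 20: π^k(20) = [20, 25, 23, 4, 5, 31, 14] for k=0..6.
Decompose π into cycles: lengths [10, 10, 5, 5, 2, 1] (6 cycles, including the fixed point 0).
With 6 cycles on 33 points, sign = (−1)^{33−6} = -1.
Check: (26/33) = -1 by Zolotarev.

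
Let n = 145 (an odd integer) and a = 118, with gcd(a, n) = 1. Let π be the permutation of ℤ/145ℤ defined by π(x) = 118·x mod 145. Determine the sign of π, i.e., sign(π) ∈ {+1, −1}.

+1

Orbit of 16 under x↦118x: [16, 3, 64, 12, 111, 48, 9]… (length divides ord_145(118)).
The orbit structure of x ↦ 118x mod 145: 7 orbits of sizes [28, 28, 28, 28, 28, 4, 1].
n − c = 145 − 7 = 138; sign = (−1)^138 = +1.
The Jacobi symbol (118|145) = +1 (Zolotarev) agrees.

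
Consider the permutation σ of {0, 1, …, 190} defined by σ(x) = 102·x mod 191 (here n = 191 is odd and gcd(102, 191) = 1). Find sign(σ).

+1

Orbit of 98 under x↦102x: [98, 64, 34, 30, 4, 26, 169]… (length divides ord_191(102)).
3 cycles of lengths [95, 95, 1].
sign(π) = (−1)^{n − #cycles} = (−1)^{191−3} = (−1)^188 = +1.
The Jacobi symbol (102|191) = +1 (Zolotarev) agrees.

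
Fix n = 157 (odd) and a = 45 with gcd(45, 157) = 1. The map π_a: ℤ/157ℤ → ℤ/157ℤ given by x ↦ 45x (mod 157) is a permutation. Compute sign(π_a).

Start at x=39: 39 → 28 → 4 → 23 → 93 → 103 → 82 → … (one orbit).
Decompose π into cycles: lengths [52, 52, 52, 1] (4 cycles, including the fixed point 0).
Σ(ℓ_i−1) = 157−4 = 153; sign = (−1)^153 = -1.

-1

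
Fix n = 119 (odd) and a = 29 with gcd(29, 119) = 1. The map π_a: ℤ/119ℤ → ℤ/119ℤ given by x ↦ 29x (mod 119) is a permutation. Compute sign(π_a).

Start at x=106: 106 → 99 → 15 → 78 → 1 → 29 → 8 → … (one orbit).
Cycle type of π: 16×7 + 1×7; total 14 cycles.
n − c = 119 − 14 = 105; sign = (−1)^105 = -1.

-1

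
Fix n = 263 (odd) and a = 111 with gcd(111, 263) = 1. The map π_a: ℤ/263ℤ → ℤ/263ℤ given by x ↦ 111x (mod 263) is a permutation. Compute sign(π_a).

Trace 173: π^k(173) = [173, 4, 181, 103, 124, 88, 37] for k=0..6.
Cycle lengths of π_111 on ℤ/263ℤ: [131, 131, 1]; 3 cycles in total.
With 3 cycles on 263 points, sign = (−1)^{263−3} = +1.
Via Zolotarev, sign(π_{111}) = (111|263) = +1.

+1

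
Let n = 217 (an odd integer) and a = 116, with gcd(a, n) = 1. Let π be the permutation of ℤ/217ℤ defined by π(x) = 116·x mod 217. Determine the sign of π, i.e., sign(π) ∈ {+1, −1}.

-1

Start at x=39: 39 → 184 → 78 → 151 → 156 → 85 → 95 → … (one orbit).
Decompose π into cycles: lengths [30, 30, 30, 30, 30, 30, 10, 10, 10, 3, 3, 1] (12 cycles, including the fixed point 0).
Σ(ℓ_i−1) = 217−12 = 205; sign = (−1)^205 = -1.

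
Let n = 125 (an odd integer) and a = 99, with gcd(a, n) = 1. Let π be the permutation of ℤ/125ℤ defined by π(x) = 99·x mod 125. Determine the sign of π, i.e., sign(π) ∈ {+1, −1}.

+1

Orbit of 49 under x↦99x: [49, 101, 124, 26, 74, 76, 24]… (length divides ord_125(99)).
Cycle lengths of π_99 on ℤ/125ℤ: [10, 10, 10, 10, 10, 10, 10, 10, 10, 10, 2, 2, 2, 2, 2, 2, 2, 2, 2, 2, 2, 2, 1]; 23 cycles in total.
n − c = 125 − 23 = 102; sign = (−1)^102 = +1.
The Jacobi symbol (99|125) = +1 (Zolotarev) agrees.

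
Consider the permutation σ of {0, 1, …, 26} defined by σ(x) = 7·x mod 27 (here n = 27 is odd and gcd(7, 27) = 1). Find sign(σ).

+1

Start at x=4: 4 → 1 → 7 → 22 → 19 → 25 → 13 → … (one orbit).
Cycle type of π: 9×2 + 3×2 + 1×3; total 7 cycles.
7 cycles on 27: each ℓ→(−1)^(ℓ−1), product (−1)^20 = +1.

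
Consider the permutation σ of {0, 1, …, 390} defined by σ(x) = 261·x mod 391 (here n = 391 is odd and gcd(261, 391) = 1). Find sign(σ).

Orbit of 280 under x↦261x: [280, 354, 118, 300, 100, 294, 98]… (length divides ord_391(261)).
Cycle type of π: 176×2 + 16 + 11×2 + 1; total 6 cycles.
6 cycles on 391: each ℓ→(−1)^(ℓ−1), product (−1)^385 = -1.
(261|391)_J = -1 (Zolotarev's lemma cross-check).

-1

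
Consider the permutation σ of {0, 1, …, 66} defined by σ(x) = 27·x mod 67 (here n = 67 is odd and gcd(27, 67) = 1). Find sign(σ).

-1

Start at x=42: 42 → 62 → 66 → 40 → 8 → 15 → 3 → … (one orbit).
π_27 has 4 disjoint cycles with lengths [22, 22, 22, 1] on {0,…,66}.
Σ(ℓ_i−1) = 67−4 = 63; sign = (−1)^63 = -1.
Via Zolotarev, sign(π_{27}) = (27|67) = -1.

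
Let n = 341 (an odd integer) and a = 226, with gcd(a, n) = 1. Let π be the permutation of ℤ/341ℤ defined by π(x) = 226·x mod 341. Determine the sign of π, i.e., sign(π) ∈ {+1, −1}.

Trace 138: π^k(138) = [138, 157, 18, 317, 32, 71, 19] for k=0..6.
Cycle lengths of π_226 on ℤ/341ℤ: [30, 30, 30, 30, 30, 30, 30, 30, 30, 30, 15, 15, 10, 1]; 14 cycles in total.
sign(π) = (−1)^{n − #cycles} = (−1)^{341−14} = (−1)^327 = -1.
The Jacobi symbol (226|341) = -1 (Zolotarev) agrees.

-1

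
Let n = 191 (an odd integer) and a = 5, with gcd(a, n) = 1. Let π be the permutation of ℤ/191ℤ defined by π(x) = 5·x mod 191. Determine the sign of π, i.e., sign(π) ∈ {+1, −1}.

Orbit of 107 under x↦5x: [107, 153, 1, 5, 25, 125, 52]… (length divides ord_191(5)).
Cycle lengths of π_5 on ℤ/191ℤ: [19, 19, 19, 19, 19, 19, 19, 19, 19, 19, 1]; 11 cycles in total.
11 cycles on 191: each ℓ→(−1)^(ℓ−1), product (−1)^180 = +1.
Via Zolotarev, sign(π_{5}) = (5|191) = +1.

+1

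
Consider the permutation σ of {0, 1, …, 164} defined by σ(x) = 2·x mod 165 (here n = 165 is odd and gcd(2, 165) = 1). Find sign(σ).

-1

Orbit of 32 under x↦2x: [32, 64, 128, 91, 17, 34, 68]… (length divides ord_165(2)).
Cycle type of π: 20×6 + 10×3 + 4×3 + 2 + 1; total 14 cycles.
165 − 14 = 151 transpositions; sign(π) = (−1)^151 = -1.
Zolotarev: (2|165) = -1, matching the cycle-count sign.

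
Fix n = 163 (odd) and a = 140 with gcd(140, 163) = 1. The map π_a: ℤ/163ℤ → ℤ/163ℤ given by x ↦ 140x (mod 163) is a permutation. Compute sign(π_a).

Start at x=1: 1 → 140 → 40 → 58 → 133 → 38 → 104 → … (one orbit).
Cycle type of π: 9×18 + 1; total 19 cycles.
19 cycles on 163: each ℓ→(−1)^(ℓ−1), product (−1)^144 = +1.

+1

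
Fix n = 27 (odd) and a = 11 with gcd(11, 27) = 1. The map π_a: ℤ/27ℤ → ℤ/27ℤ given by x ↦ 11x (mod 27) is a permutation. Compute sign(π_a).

Trace 7: π^k(7) = [7, 23, 10, 2, 22, 26, 16] for k=0..6.
Decompose π into cycles: lengths [18, 6, 2, 1] (4 cycles, including the fixed point 0).
sign(π) = (−1)^{n − #cycles} = (−1)^{27−4} = (−1)^23 = -1.

-1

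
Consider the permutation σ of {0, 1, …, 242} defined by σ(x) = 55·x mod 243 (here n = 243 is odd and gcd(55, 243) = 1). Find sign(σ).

Start at x=109: 109 → 163 → 217 → 28 → 82 → 136 → 190 → … (one orbit).
Cycle type of π: 9×18 + 3×18 + 1×27; total 63 cycles.
sign(π) = (−1)^{n − #cycles} = (−1)^{243−63} = (−1)^180 = +1.
Zolotarev: (55|243) = +1, matching the cycle-count sign.

+1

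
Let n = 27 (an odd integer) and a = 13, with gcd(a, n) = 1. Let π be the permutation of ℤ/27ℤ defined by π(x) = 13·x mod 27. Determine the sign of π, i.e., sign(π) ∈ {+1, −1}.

+1

Trace 4: π^k(4) = [4, 25, 1, 13, 7, 10, 22] for k=0..6.
π_13 has 7 disjoint cycles with lengths [9, 9, 3, 3, 1, 1, 1] on {0,…,26}.
7 cycles on 27: each ℓ→(−1)^(ℓ−1), product (−1)^20 = +1.
(13|27)_J = +1 (Zolotarev's lemma cross-check).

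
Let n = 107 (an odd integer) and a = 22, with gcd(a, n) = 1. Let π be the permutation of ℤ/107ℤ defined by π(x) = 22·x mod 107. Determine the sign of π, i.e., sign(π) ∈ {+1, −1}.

-1

Trace 41: π^k(41) = [41, 46, 49, 8, 69, 20, 12] for k=0..6.
Cycle lengths of π_22 on ℤ/107ℤ: [106, 1]; 2 cycles in total.
107 − 2 = 105 transpositions; sign(π) = (−1)^105 = -1.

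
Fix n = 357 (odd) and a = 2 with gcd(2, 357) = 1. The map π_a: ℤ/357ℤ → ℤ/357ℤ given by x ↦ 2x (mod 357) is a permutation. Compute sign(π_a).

Trace 212: π^k(212) = [212, 67, 134, 268, 179, 1, 2] for k=0..6.
π_2 has 24 disjoint cycles with lengths [24, 24, 24, 24, 24, 24, 24, 24, 24, 24, 24, 24, 8, 8, 8, 8, 8, 8, 6, 6, 3, 3, 2, 1] on {0,…,356}.
24 cycles on 357: each ℓ→(−1)^(ℓ−1), product (−1)^333 = -1.

-1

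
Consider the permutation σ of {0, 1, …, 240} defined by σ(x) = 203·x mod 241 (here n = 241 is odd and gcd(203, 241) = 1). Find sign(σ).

-1

Orbit of 222 under x↦203x: [222, 240, 38, 2, 165, 237, 152]… (length divides ord_241(203)).
Decompose π into cycles: lengths [48, 48, 48, 48, 48, 1] (6 cycles, including the fixed point 0).
Σ(ℓ_i−1) = 241−6 = 235; sign = (−1)^235 = -1.
The Jacobi symbol (203|241) = -1 (Zolotarev) agrees.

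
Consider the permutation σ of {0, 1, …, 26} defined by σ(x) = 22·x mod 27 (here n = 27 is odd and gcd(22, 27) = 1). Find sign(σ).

Trace 22: π^k(22) = [22, 25, 10, 4, 7, 19, 13] for k=0..6.
Cycle lengths of π_22 on ℤ/27ℤ: [9, 9, 3, 3, 1, 1, 1]; 7 cycles in total.
With 7 cycles on 27 points, sign = (−1)^{27−7} = +1.

+1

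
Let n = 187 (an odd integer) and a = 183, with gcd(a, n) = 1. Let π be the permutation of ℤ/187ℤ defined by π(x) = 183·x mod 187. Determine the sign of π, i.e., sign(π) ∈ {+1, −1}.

Orbit of 69 under x↦183x: [69, 98, 169, 72, 86, 30, 67]… (length divides ord_187(183)).
Cycle lengths of π_183 on ℤ/187ℤ: [20, 20, 20, 20, 20, 20, 20, 20, 10, 4, 4, 4, 4, 1]; 14 cycles in total.
Σ(ℓ_i−1) = 187−14 = 173; sign = (−1)^173 = -1.

-1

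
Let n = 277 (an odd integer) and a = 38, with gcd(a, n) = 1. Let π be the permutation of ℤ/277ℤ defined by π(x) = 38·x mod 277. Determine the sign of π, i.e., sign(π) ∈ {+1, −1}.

Start at x=118: 118 → 52 → 37 → 21 → 244 → 131 → 269 → … (one orbit).
Cycle type of π: 92×3 + 1; total 4 cycles.
sign(π) = (−1)^{n − #cycles} = (−1)^{277−4} = (−1)^273 = -1.
Zolotarev: (38|277) = -1, matching the cycle-count sign.

-1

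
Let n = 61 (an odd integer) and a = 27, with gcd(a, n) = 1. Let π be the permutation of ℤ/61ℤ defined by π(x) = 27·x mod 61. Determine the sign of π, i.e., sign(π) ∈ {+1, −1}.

+1

Trace 34: π^k(34) = [34, 3, 20, 52, 1, 27, 58] for k=0..6.
π_27 has 7 disjoint cycles with lengths [10, 10, 10, 10, 10, 10, 1] on {0,…,60}.
7 cycles on 61: each ℓ→(−1)^(ℓ−1), product (−1)^54 = +1.
Via Zolotarev, sign(π_{27}) = (27|61) = +1.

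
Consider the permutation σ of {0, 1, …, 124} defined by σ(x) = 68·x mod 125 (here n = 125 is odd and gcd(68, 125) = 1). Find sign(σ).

Orbit of 68 under x↦68x: [68, 124, 57, 1]… (length divides ord_125(68)).
Cycle type of π: 4×31 + 1; total 32 cycles.
n − c = 125 − 32 = 93; sign = (−1)^93 = -1.
(68|125)_J = -1 (Zolotarev's lemma cross-check).

-1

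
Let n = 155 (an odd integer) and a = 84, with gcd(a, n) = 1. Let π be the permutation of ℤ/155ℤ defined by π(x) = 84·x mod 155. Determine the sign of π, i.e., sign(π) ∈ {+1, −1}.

-1

Start at x=89: 89 → 36 → 79 → 126 → 44 → 131 → 154 → … (one orbit).
Cycle type of π: 30×5 + 2×2 + 1; total 8 cycles.
155 − 8 = 147 transpositions; sign(π) = (−1)^147 = -1.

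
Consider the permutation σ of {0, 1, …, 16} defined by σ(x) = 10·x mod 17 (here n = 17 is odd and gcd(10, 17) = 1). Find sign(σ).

-1

Trace 4: π^k(4) = [4, 6, 9, 5, 16, 7, 2] for k=0..6.
Decompose π into cycles: lengths [16, 1] (2 cycles, including the fixed point 0).
n − c = 17 − 2 = 15; sign = (−1)^15 = -1.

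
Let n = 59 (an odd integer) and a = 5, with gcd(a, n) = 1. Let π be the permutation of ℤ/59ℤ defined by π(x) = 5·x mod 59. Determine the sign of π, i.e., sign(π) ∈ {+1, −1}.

Orbit of 28 under x↦5x: [28, 22, 51, 19, 36, 3, 15]… (length divides ord_59(5)).
Decompose π into cycles: lengths [29, 29, 1] (3 cycles, including the fixed point 0).
59 − 3 = 56 transpositions; sign(π) = (−1)^56 = +1.
Check: (5/59) = +1 by Zolotarev.

+1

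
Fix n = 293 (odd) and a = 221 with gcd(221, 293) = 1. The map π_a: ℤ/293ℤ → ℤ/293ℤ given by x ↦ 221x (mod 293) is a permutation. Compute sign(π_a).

-1

Start at x=84: 84 → 105 → 58 → 219 → 54 → 214 → 121 → … (one orbit).
Cycle type of π: 292 + 1; total 2 cycles.
sign(π) = (−1)^{n − #cycles} = (−1)^{293−2} = (−1)^291 = -1.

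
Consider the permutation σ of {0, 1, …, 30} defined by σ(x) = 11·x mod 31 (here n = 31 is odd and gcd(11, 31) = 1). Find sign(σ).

Orbit of 24 under x↦11x: [24, 16, 21, 14, 30, 20, 3]… (length divides ord_31(11)).
Cycle lengths of π_11 on ℤ/31ℤ: [30, 1]; 2 cycles in total.
With 2 cycles on 31 points, sign = (−1)^{31−2} = -1.

-1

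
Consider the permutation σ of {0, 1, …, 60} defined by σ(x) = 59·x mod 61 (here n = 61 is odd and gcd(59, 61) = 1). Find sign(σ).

Trace 43: π^k(43) = [43, 36, 50, 22, 17, 27, 7] for k=0..6.
Cycle type of π: 60 + 1; total 2 cycles.
2 cycles on 61: each ℓ→(−1)^(ℓ−1), product (−1)^59 = -1.

-1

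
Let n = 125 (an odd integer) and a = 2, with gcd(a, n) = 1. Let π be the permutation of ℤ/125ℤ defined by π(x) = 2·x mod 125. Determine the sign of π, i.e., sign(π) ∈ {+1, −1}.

Start at x=72: 72 → 19 → 38 → 76 → 27 → 54 → 108 → … (one orbit).
Cycle lengths of π_2 on ℤ/125ℤ: [100, 20, 4, 1]; 4 cycles in total.
125 − 4 = 121 transpositions; sign(π) = (−1)^121 = -1.

-1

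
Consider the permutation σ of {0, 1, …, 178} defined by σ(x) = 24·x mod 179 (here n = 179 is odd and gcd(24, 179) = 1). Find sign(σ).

-1

Trace 89: π^k(89) = [89, 167, 70, 69, 45, 6, 144] for k=0..6.
Cycle lengths of π_24 on ℤ/179ℤ: [178, 1]; 2 cycles in total.
n − c = 179 − 2 = 177; sign = (−1)^177 = -1.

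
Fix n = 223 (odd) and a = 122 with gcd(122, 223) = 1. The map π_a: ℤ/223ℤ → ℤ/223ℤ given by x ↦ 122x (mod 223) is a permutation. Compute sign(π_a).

-1

Trace 36: π^k(36) = [36, 155, 178, 85, 112, 61, 83] for k=0..6.
Cycle lengths of π_122 on ℤ/223ℤ: [222, 1]; 2 cycles in total.
sign(π) = (−1)^{n − #cycles} = (−1)^{223−2} = (−1)^221 = -1.
Check: (122/223) = -1 by Zolotarev.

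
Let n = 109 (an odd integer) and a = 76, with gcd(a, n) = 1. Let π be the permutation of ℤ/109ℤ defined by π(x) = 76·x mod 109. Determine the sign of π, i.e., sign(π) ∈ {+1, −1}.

-1

Trace 1: π^k(1) = [1, 76, 108, 33] for k=0..3.
Cycle lengths of π_76 on ℤ/109ℤ: [4, 4, 4, 4, 4, 4, 4, 4, 4, 4, 4, 4, 4, 4, 4, 4, 4, 4, 4, 4, 4, 4, 4, 4, 4, 4, 4, 1]; 28 cycles in total.
Σ(ℓ_i−1) = 109−28 = 81; sign = (−1)^81 = -1.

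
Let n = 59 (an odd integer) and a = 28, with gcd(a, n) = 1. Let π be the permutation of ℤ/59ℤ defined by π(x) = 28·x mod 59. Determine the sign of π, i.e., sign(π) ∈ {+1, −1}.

+1

Start at x=46: 46 → 49 → 15 → 7 → 19 → 1 → 28 → … (one orbit).
Decompose π into cycles: lengths [29, 29, 1] (3 cycles, including the fixed point 0).
Σ(ℓ_i−1) = 59−3 = 56; sign = (−1)^56 = +1.
Zolotarev: (28|59) = +1, matching the cycle-count sign.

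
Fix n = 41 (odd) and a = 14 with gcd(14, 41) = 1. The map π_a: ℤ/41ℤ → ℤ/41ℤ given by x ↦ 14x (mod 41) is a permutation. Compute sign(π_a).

-1

Orbit of 40 under x↦14x: [40, 27, 9, 3, 1, 14, 32]… (length divides ord_41(14)).
The orbit structure of x ↦ 14x mod 41: 6 orbits of sizes [8, 8, 8, 8, 8, 1].
With 6 cycles on 41 points, sign = (−1)^{41−6} = -1.
Check: (14/41) = -1 by Zolotarev.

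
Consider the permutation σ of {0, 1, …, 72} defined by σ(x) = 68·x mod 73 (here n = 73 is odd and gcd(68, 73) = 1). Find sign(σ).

Orbit of 70 under x↦68x: [70, 15, 71, 10, 23, 31, 64]… (length divides ord_73(68)).
Cycle type of π: 72 + 1; total 2 cycles.
With 2 cycles on 73 points, sign = (−1)^{73−2} = -1.

-1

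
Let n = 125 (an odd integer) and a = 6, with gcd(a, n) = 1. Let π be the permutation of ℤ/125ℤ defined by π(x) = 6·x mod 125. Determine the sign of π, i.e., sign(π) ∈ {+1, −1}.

+1

Orbit of 106 under x↦6x: [106, 11, 66, 21, 1, 6, 36]… (length divides ord_125(6)).
The orbit structure of x ↦ 6x mod 125: 13 orbits of sizes [25, 25, 25, 25, 5, 5, 5, 5, 1, 1, 1, 1, 1].
n − c = 125 − 13 = 112; sign = (−1)^112 = +1.
Zolotarev: (6|125) = +1, matching the cycle-count sign.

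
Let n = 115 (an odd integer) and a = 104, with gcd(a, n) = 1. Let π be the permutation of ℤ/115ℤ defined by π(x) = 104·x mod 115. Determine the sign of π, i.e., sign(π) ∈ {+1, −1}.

+1

Orbit of 36 under x↦104x: [36, 64, 101, 39, 31, 4, 71]… (length divides ord_115(104)).
π_104 has 9 disjoint cycles with lengths [22, 22, 22, 22, 11, 11, 2, 2, 1] on {0,…,114}.
115 − 9 = 106 transpositions; sign(π) = (−1)^106 = +1.
Zolotarev: (104|115) = +1, matching the cycle-count sign.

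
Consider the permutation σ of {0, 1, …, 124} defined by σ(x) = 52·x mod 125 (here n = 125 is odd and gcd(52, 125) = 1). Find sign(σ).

-1

Trace 21: π^k(21) = [21, 92, 34, 18, 61, 47, 69] for k=0..6.
Cycle type of π: 100 + 20 + 4 + 1; total 4 cycles.
With 4 cycles on 125 points, sign = (−1)^{125−4} = -1.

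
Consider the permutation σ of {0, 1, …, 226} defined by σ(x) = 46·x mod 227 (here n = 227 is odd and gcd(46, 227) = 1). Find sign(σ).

Orbit of 59 under x↦46x: [59, 217, 221, 178, 16, 55, 33]… (length divides ord_227(46)).
The orbit structure of x ↦ 46x mod 227: 2 orbits of sizes [226, 1].
sign(π) = (−1)^{n − #cycles} = (−1)^{227−2} = (−1)^225 = -1.

-1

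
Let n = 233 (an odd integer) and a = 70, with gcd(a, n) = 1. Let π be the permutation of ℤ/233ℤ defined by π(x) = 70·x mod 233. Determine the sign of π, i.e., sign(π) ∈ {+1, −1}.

-1

Orbit of 27 under x↦70x: [27, 26, 189, 182, 158, 109, 174]… (length divides ord_233(70)).
The orbit structure of x ↦ 70x mod 233: 2 orbits of sizes [232, 1].
With 2 cycles on 233 points, sign = (−1)^{233−2} = -1.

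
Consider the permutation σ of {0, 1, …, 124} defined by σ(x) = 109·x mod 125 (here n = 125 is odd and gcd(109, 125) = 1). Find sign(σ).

Orbit of 94 under x↦109x: [94, 121, 64, 101, 9, 106, 54]… (length divides ord_125(109)).
π_109 has 7 disjoint cycles with lengths [50, 50, 10, 10, 2, 2, 1] on {0,…,124}.
Σ(ℓ_i−1) = 125−7 = 118; sign = (−1)^118 = +1.
Check: (109/125) = +1 by Zolotarev.

+1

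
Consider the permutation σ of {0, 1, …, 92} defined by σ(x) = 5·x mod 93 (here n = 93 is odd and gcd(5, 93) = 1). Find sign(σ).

-1

Orbit of 5 under x↦5x: [5, 25, 32, 67, 56, 1]… (length divides ord_93(5)).
The orbit structure of x ↦ 5x mod 93: 22 orbits of sizes [6, 6, 6, 6, 6, 6, 6, 6, 6, 6, 3, 3, 3, 3, 3, 3, 3, 3, 3, 3, 2, 1].
n − c = 93 − 22 = 71; sign = (−1)^71 = -1.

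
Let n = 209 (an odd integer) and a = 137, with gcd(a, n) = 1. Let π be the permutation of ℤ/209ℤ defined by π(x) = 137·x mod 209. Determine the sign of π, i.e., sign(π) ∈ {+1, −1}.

+1

Orbit of 188 under x↦137x: [188, 49, 25, 81, 20, 23, 16]… (length divides ord_209(137)).
Cycle lengths of π_137 on ℤ/209ℤ: [45, 45, 45, 45, 9, 9, 5, 5, 1]; 9 cycles in total.
sign(π) = (−1)^{n − #cycles} = (−1)^{209−9} = (−1)^200 = +1.
Via Zolotarev, sign(π_{137}) = (137|209) = +1.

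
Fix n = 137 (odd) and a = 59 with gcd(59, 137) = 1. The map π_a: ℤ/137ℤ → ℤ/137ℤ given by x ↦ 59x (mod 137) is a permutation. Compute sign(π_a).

Trace 115: π^k(115) = [115, 72, 1, 59, 56, 16, 122] for k=0..6.
Decompose π into cycles: lengths [17, 17, 17, 17, 17, 17, 17, 17, 1] (9 cycles, including the fixed point 0).
n − c = 137 − 9 = 128; sign = (−1)^128 = +1.

+1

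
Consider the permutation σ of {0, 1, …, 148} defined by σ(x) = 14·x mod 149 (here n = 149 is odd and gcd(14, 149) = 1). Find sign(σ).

-1

Orbit of 127 under x↦14x: [127, 139, 9, 126, 125, 111, 64]… (length divides ord_149(14)).
2 cycles of lengths [148, 1].
n − c = 149 − 2 = 147; sign = (−1)^147 = -1.
Via Zolotarev, sign(π_{14}) = (14|149) = -1.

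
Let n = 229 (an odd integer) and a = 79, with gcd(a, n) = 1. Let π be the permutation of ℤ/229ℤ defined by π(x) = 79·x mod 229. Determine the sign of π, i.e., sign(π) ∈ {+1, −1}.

Orbit of 77 under x↦79x: [77, 129, 115, 154, 29, 1, 79]… (length divides ord_229(79)).
Decompose π into cycles: lengths [228, 1] (2 cycles, including the fixed point 0).
sign(π) = (−1)^{n − #cycles} = (−1)^{229−2} = (−1)^227 = -1.
(79|229)_J = -1 (Zolotarev's lemma cross-check).

-1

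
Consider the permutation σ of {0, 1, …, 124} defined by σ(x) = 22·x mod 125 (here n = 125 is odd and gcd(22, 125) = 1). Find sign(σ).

Orbit of 63 under x↦22x: [63, 11, 117, 74, 3, 66, 77]… (length divides ord_125(22)).
π_22 has 4 disjoint cycles with lengths [100, 20, 4, 1] on {0,…,124}.
Σ(ℓ_i−1) = 125−4 = 121; sign = (−1)^121 = -1.
Via Zolotarev, sign(π_{22}) = (22|125) = -1.

-1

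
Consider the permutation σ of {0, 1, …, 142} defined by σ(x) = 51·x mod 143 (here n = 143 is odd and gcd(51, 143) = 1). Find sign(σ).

-1

Start at x=92: 92 → 116 → 53 → 129 → 1 → 51 → 27 → … (one orbit).
π_51 has 20 disjoint cycles with lengths [10, 10, 10, 10, 10, 10, 10, 10, 10, 10, 10, 10, 10, 2, 2, 2, 2, 2, 2, 1] on {0,…,142}.
With 20 cycles on 143 points, sign = (−1)^{143−20} = -1.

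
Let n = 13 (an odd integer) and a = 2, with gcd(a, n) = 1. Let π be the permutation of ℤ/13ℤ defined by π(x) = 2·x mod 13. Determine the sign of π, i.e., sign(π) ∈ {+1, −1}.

Start at x=8: 8 → 3 → 6 → 12 → 11 → 9 → 5 → … (one orbit).
2 cycles of lengths [12, 1].
Σ(ℓ_i−1) = 13−2 = 11; sign = (−1)^11 = -1.
Check: (2/13) = -1 by Zolotarev.

-1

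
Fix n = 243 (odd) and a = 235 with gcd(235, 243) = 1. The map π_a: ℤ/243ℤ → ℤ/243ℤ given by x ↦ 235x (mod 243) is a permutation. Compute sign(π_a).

Trace 181: π^k(181) = [181, 10, 163, 154, 226, 136, 127] for k=0..6.
Decompose π into cycles: lengths [27, 27, 27, 27, 27, 27, 9, 9, 9, 9, 9, 9, 3, 3, 3, 3, 3, 3, 1, 1, 1, 1, 1, 1, 1, 1, 1] (27 cycles, including the fixed point 0).
243 − 27 = 216 transpositions; sign(π) = (−1)^216 = +1.
The Jacobi symbol (235|243) = +1 (Zolotarev) agrees.

+1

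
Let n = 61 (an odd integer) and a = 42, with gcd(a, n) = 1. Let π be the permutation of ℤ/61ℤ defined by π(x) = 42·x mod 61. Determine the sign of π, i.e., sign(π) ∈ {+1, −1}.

Trace 25: π^k(25) = [25, 13, 58, 57, 15, 20, 47] for k=0..6.
Decompose π into cycles: lengths [15, 15, 15, 15, 1] (5 cycles, including the fixed point 0).
61 − 5 = 56 transpositions; sign(π) = (−1)^56 = +1.
Via Zolotarev, sign(π_{42}) = (42|61) = +1.

+1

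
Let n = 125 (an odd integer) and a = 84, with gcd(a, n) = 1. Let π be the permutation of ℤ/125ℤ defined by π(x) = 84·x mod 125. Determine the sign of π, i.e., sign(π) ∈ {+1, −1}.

Trace 79: π^k(79) = [79, 11, 49, 116, 119, 121, 39] for k=0..6.
π_84 has 7 disjoint cycles with lengths [50, 50, 10, 10, 2, 2, 1] on {0,…,124}.
n − c = 125 − 7 = 118; sign = (−1)^118 = +1.
Via Zolotarev, sign(π_{84}) = (84|125) = +1.

+1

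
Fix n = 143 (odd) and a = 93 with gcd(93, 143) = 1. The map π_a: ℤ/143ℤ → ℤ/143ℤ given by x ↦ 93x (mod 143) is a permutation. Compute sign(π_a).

-1

Trace 119: π^k(119) = [119, 56, 60, 3, 136, 64, 89] for k=0..6.
Cycle lengths of π_93 on ℤ/143ℤ: [60, 60, 12, 5, 5, 1]; 6 cycles in total.
Σ(ℓ_i−1) = 143−6 = 137; sign = (−1)^137 = -1.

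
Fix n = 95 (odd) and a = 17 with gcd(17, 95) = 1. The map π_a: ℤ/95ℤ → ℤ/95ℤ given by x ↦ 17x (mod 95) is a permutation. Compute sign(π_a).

-1

Trace 66: π^k(66) = [66, 77, 74, 23, 11, 92, 44] for k=0..6.
Cycle lengths of π_17 on ℤ/95ℤ: [36, 36, 9, 9, 4, 1]; 6 cycles in total.
95 − 6 = 89 transpositions; sign(π) = (−1)^89 = -1.
Via Zolotarev, sign(π_{17}) = (17|95) = -1.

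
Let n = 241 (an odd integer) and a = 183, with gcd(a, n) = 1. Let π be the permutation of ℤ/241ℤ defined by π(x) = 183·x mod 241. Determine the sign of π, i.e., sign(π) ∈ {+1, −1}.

+1

Trace 98: π^k(98) = [98, 100, 225, 205, 160, 119, 87] for k=0..6.
Cycle type of π: 15×16 + 1; total 17 cycles.
Σ(ℓ_i−1) = 241−17 = 224; sign = (−1)^224 = +1.
Check: (183/241) = +1 by Zolotarev.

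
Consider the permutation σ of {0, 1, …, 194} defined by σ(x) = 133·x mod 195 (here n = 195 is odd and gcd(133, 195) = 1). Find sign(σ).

-1

Start at x=139: 139 → 157 → 16 → 178 → 79 → 172 → 61 → … (one orbit).
30 cycles of lengths [12, 12, 12, 12, 12, 12, 12, 12, 12, 12, 12, 12, 4, 4, 4, 3, 3, 3, 3, 3, 3, 3, 3, 3, 3, 3, 3, 1, 1, 1].
195 − 30 = 165 transpositions; sign(π) = (−1)^165 = -1.
(133|195)_J = -1 (Zolotarev's lemma cross-check).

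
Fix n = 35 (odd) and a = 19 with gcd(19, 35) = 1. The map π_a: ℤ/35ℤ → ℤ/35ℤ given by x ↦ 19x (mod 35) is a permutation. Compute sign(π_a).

Start at x=11: 11 → 34 → 16 → 24 → 1 → 19 → 11 (one orbit).
π_19 has 8 disjoint cycles with lengths [6, 6, 6, 6, 6, 2, 2, 1] on {0,…,34}.
Σ(ℓ_i−1) = 35−8 = 27; sign = (−1)^27 = -1.
(19|35)_J = -1 (Zolotarev's lemma cross-check).

-1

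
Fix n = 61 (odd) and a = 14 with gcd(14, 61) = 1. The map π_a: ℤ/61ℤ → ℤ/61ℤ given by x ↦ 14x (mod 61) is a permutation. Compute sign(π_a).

Trace 14: π^k(14) = [14, 13, 60, 47, 48, 1] for k=0..5.
Decompose π into cycles: lengths [6, 6, 6, 6, 6, 6, 6, 6, 6, 6, 1] (11 cycles, including the fixed point 0).
Σ(ℓ_i−1) = 61−11 = 50; sign = (−1)^50 = +1.

+1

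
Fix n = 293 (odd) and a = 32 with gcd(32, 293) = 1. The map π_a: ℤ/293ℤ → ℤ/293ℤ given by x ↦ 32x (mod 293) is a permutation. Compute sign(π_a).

Start at x=175: 175 → 33 → 177 → 97 → 174 → 1 → 32 → … (one orbit).
Cycle lengths of π_32 on ℤ/293ℤ: [292, 1]; 2 cycles in total.
293 − 2 = 291 transpositions; sign(π) = (−1)^291 = -1.
Zolotarev: (32|293) = -1, matching the cycle-count sign.

-1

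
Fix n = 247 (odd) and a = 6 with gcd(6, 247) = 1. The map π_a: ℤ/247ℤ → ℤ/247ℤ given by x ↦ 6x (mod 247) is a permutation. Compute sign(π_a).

Trace 81: π^k(81) = [81, 239, 199, 206, 1, 6, 36] for k=0..6.
π_6 has 10 disjoint cycles with lengths [36, 36, 36, 36, 36, 36, 12, 9, 9, 1] on {0,…,246}.
With 10 cycles on 247 points, sign = (−1)^{247−10} = -1.
(6|247)_J = -1 (Zolotarev's lemma cross-check).

-1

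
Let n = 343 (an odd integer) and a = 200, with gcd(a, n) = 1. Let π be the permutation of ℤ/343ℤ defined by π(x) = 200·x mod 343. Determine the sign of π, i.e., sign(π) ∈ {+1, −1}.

Orbit of 44 under x↦200x: [44, 225, 67, 23, 141, 74, 51]… (length divides ord_343(200)).
Cycle type of π: 147×2 + 21×2 + 3×2 + 1; total 7 cycles.
sign(π) = (−1)^{n − #cycles} = (−1)^{343−7} = (−1)^336 = +1.
Via Zolotarev, sign(π_{200}) = (200|343) = +1.

+1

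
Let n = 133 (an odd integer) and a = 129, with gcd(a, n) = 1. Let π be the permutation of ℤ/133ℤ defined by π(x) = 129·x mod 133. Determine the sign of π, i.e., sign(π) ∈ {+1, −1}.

Start at x=100: 100 → 132 → 4 → 117 → 64 → 10 → 93 → … (one orbit).
The orbit structure of x ↦ 129x mod 133: 9 orbits of sizes [18, 18, 18, 18, 18, 18, 18, 6, 1].
133 − 9 = 124 transpositions; sign(π) = (−1)^124 = +1.
Via Zolotarev, sign(π_{129}) = (129|133) = +1.

+1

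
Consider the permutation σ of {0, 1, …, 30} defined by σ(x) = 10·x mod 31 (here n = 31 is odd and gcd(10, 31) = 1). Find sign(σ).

+1

Trace 2: π^k(2) = [2, 20, 14, 16, 5, 19, 4] for k=0..6.
Cycle type of π: 15×2 + 1; total 3 cycles.
n − c = 31 − 3 = 28; sign = (−1)^28 = +1.
Check: (10/31) = +1 by Zolotarev.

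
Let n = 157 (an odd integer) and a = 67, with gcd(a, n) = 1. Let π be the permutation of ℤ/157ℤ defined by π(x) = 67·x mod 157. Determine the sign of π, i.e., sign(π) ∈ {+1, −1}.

+1

Start at x=14: 14 → 153 → 46 → 99 → 39 → 101 → 16 → … (one orbit).
π_67 has 13 disjoint cycles with lengths [13, 13, 13, 13, 13, 13, 13, 13, 13, 13, 13, 13, 1] on {0,…,156}.
157 − 13 = 144 transpositions; sign(π) = (−1)^144 = +1.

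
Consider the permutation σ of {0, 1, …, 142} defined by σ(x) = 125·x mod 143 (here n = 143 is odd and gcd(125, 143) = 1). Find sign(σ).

-1

Orbit of 47 under x↦125x: [47, 12, 70, 27, 86, 25, 122]… (length divides ord_143(125)).
Cycle type of π: 20×6 + 5×2 + 4×3 + 1; total 12 cycles.
Σ(ℓ_i−1) = 143−12 = 131; sign = (−1)^131 = -1.
(125|143)_J = -1 (Zolotarev's lemma cross-check).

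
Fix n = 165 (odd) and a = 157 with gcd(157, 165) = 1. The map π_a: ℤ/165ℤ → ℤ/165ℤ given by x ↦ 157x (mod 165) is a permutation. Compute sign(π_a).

-1

Orbit of 82 under x↦157x: [82, 4, 133, 91, 97, 49, 103]… (length divides ord_165(157)).
The orbit structure of x ↦ 157x mod 165: 18 orbits of sizes [20, 20, 20, 20, 20, 20, 5, 5, 5, 5, 5, 5, 4, 4, 4, 1, 1, 1].
Σ(ℓ_i−1) = 165−18 = 147; sign = (−1)^147 = -1.
The Jacobi symbol (157|165) = -1 (Zolotarev) agrees.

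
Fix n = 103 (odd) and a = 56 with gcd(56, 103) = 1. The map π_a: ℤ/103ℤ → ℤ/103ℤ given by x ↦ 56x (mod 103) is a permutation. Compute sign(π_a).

+1

Orbit of 56 under x↦56x: [56, 46, 1]… (length divides ord_103(56)).
Cycle lengths of π_56 on ℤ/103ℤ: [3, 3, 3, 3, 3, 3, 3, 3, 3, 3, 3, 3, 3, 3, 3, 3, 3, 3, 3, 3, 3, 3, 3, 3, 3, 3, 3, 3, 3, 3, 3, 3, 3, 3, 1]; 35 cycles in total.
103 − 35 = 68 transpositions; sign(π) = (−1)^68 = +1.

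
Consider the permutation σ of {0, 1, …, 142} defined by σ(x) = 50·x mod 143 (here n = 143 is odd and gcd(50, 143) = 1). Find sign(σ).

+1

Trace 106: π^k(106) = [106, 9, 21, 49, 19, 92, 24] for k=0..6.
Cycle type of π: 60×2 + 12 + 10 + 1; total 5 cycles.
sign(π) = (−1)^{n − #cycles} = (−1)^{143−5} = (−1)^138 = +1.
Zolotarev: (50|143) = +1, matching the cycle-count sign.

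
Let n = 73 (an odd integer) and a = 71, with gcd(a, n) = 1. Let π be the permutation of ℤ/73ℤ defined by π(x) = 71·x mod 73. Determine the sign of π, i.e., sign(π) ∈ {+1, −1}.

+1

Trace 4: π^k(4) = [4, 65, 16, 41, 64, 18, 37] for k=0..6.
Cycle lengths of π_71 on ℤ/73ℤ: [18, 18, 18, 18, 1]; 5 cycles in total.
sign(π) = (−1)^{n − #cycles} = (−1)^{73−5} = (−1)^68 = +1.
Zolotarev: (71|73) = +1, matching the cycle-count sign.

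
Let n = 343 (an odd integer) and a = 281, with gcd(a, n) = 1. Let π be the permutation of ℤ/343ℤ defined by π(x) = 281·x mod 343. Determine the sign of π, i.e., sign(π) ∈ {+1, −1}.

+1

Trace 260: π^k(260) = [260, 1, 281, 71, 57, 239, 274] for k=0..6.
The orbit structure of x ↦ 281x mod 343: 19 orbits of sizes [49, 49, 49, 49, 49, 49, 7, 7, 7, 7, 7, 7, 1, 1, 1, 1, 1, 1, 1].
Σ(ℓ_i−1) = 343−19 = 324; sign = (−1)^324 = +1.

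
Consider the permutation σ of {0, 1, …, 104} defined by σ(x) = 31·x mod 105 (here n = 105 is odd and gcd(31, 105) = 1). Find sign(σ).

Trace 16: π^k(16) = [16, 76, 46, 61, 1, 31] for k=0..5.
Cycle lengths of π_31 on ℤ/105ℤ: [6, 6, 6, 6, 6, 6, 6, 6, 6, 6, 6, 6, 6, 6, 6, 1, 1, 1, 1, 1, 1, 1, 1, 1, 1, 1, 1, 1, 1, 1]; 30 cycles in total.
Σ(ℓ_i−1) = 105−30 = 75; sign = (−1)^75 = -1.
(31|105)_J = -1 (Zolotarev's lemma cross-check).

-1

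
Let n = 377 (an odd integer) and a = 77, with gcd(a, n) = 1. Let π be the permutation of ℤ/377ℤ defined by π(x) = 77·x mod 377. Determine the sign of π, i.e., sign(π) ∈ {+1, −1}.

-1

Trace 90: π^k(90) = [90, 144, 155, 248, 246, 92, 298] for k=0..6.
The orbit structure of x ↦ 77x mod 377: 20 orbits of sizes [28, 28, 28, 28, 28, 28, 28, 28, 28, 28, 28, 28, 28, 2, 2, 2, 2, 2, 2, 1].
20 cycles on 377: each ℓ→(−1)^(ℓ−1), product (−1)^357 = -1.
(77|377)_J = -1 (Zolotarev's lemma cross-check).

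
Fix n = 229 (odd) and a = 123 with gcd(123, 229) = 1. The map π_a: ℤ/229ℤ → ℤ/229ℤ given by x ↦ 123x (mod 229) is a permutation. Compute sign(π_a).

Start at x=27: 27 → 115 → 176 → 122 → 121 → 227 → 212 → … (one orbit).
4 cycles of lengths [76, 76, 76, 1].
sign(π) = (−1)^{n − #cycles} = (−1)^{229−4} = (−1)^225 = -1.

-1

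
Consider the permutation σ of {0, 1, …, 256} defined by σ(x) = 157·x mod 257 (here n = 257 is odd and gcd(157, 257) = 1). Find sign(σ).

+1

Trace 13: π^k(13) = [13, 242, 215, 88, 195, 32, 141] for k=0..6.
Cycle lengths of π_157 on ℤ/257ℤ: [128, 128, 1]; 3 cycles in total.
n − c = 257 − 3 = 254; sign = (−1)^254 = +1.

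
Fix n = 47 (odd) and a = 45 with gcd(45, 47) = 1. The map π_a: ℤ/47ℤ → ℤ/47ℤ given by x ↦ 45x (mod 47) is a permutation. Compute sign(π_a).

Trace 30: π^k(30) = [30, 34, 26, 42, 10, 27, 40] for k=0..6.
The orbit structure of x ↦ 45x mod 47: 2 orbits of sizes [46, 1].
2 cycles on 47: each ℓ→(−1)^(ℓ−1), product (−1)^45 = -1.
The Jacobi symbol (45|47) = -1 (Zolotarev) agrees.

-1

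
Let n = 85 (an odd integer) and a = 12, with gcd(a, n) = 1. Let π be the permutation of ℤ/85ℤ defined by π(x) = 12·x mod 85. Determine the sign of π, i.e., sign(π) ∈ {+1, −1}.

Start at x=9: 9 → 23 → 21 → 82 → 49 → 78 → 1 → … (one orbit).
Cycle type of π: 16×5 + 4 + 1; total 7 cycles.
7 cycles on 85: each ℓ→(−1)^(ℓ−1), product (−1)^78 = +1.

+1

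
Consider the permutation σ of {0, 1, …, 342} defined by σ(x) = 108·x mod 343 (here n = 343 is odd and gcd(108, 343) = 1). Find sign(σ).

Start at x=241: 241 → 303 → 139 → 263 → 278 → 183 → 213 → … (one orbit).
4 cycles of lengths [294, 42, 6, 1].
n − c = 343 − 4 = 339; sign = (−1)^339 = -1.

-1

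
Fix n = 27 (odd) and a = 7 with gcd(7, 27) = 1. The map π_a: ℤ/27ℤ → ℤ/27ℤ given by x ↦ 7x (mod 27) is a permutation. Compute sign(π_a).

+1

Trace 16: π^k(16) = [16, 4, 1, 7, 22, 19, 25] for k=0..6.
Cycle lengths of π_7 on ℤ/27ℤ: [9, 9, 3, 3, 1, 1, 1]; 7 cycles in total.
7 cycles on 27: each ℓ→(−1)^(ℓ−1), product (−1)^20 = +1.
The Jacobi symbol (7|27) = +1 (Zolotarev) agrees.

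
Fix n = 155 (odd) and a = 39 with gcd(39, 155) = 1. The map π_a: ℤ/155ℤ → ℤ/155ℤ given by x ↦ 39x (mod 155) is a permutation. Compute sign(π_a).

+1

Trace 1: π^k(1) = [1, 39, 126, 109, 66, 94, 101] for k=0..6.
π_39 has 21 disjoint cycles with lengths [10, 10, 10, 10, 10, 10, 10, 10, 10, 10, 10, 10, 5, 5, 5, 5, 5, 5, 2, 2, 1] on {0,…,154}.
n − c = 155 − 21 = 134; sign = (−1)^134 = +1.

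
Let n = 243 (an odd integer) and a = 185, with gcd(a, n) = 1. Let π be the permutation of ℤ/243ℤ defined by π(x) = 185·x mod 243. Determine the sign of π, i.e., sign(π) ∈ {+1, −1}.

Trace 221: π^k(221) = [221, 61, 107, 112, 65, 118, 203] for k=0..6.
π_185 has 6 disjoint cycles with lengths [162, 54, 18, 6, 2, 1] on {0,…,242}.
With 6 cycles on 243 points, sign = (−1)^{243−6} = -1.
The Jacobi symbol (185|243) = -1 (Zolotarev) agrees.

-1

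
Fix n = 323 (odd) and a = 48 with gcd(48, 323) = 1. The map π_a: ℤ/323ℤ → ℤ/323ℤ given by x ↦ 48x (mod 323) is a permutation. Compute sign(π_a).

Orbit of 243 under x↦48x: [243, 36, 113, 256, 14, 26, 279]… (length divides ord_323(48)).
5 cycles of lengths [144, 144, 18, 16, 1].
Σ(ℓ_i−1) = 323−5 = 318; sign = (−1)^318 = +1.
Zolotarev: (48|323) = +1, matching the cycle-count sign.

+1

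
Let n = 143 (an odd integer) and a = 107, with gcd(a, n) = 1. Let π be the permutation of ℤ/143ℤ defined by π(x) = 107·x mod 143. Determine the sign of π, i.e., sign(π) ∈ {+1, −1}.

-1

Orbit of 105 under x↦107x: [105, 81, 87, 14, 68, 126, 40]… (length divides ord_143(107)).
Decompose π into cycles: lengths [30, 30, 30, 30, 10, 3, 3, 3, 3, 1] (10 cycles, including the fixed point 0).
n − c = 143 − 10 = 133; sign = (−1)^133 = -1.
The Jacobi symbol (107|143) = -1 (Zolotarev) agrees.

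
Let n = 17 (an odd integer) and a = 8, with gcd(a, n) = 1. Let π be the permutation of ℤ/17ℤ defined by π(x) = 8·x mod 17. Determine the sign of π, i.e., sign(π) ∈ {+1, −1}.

Orbit of 16 under x↦8x: [16, 9, 4, 15, 1, 8, 13]… (length divides ord_17(8)).
The orbit structure of x ↦ 8x mod 17: 3 orbits of sizes [8, 8, 1].
n − c = 17 − 3 = 14; sign = (−1)^14 = +1.
(8|17)_J = +1 (Zolotarev's lemma cross-check).

+1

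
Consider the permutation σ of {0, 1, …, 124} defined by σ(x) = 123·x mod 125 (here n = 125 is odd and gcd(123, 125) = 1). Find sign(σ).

Orbit of 66 under x↦123x: [66, 118, 14, 97, 56, 13, 99]… (length divides ord_125(123)).
4 cycles of lengths [100, 20, 4, 1].
4 cycles on 125: each ℓ→(−1)^(ℓ−1), product (−1)^121 = -1.
Via Zolotarev, sign(π_{123}) = (123|125) = -1.

-1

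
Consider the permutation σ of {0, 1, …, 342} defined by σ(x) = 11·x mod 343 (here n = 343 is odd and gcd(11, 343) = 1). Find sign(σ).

Start at x=226: 226 → 85 → 249 → 338 → 288 → 81 → 205 → … (one orbit).
Cycle lengths of π_11 on ℤ/343ℤ: [147, 147, 21, 21, 3, 3, 1]; 7 cycles in total.
n − c = 343 − 7 = 336; sign = (−1)^336 = +1.
Via Zolotarev, sign(π_{11}) = (11|343) = +1.

+1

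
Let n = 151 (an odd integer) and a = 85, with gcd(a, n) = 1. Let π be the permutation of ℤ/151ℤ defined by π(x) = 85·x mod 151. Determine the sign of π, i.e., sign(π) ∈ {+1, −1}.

Orbit of 8 under x↦85x: [8, 76, 118, 64, 4, 38, 59]… (length divides ord_151(85)).
11 cycles of lengths [15, 15, 15, 15, 15, 15, 15, 15, 15, 15, 1].
Σ(ℓ_i−1) = 151−11 = 140; sign = (−1)^140 = +1.
Zolotarev: (85|151) = +1, matching the cycle-count sign.

+1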